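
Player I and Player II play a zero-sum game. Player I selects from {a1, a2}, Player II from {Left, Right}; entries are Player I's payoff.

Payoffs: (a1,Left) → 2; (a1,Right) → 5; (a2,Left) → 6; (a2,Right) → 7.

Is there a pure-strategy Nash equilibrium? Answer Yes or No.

Yes

Row minima: a1 → 2, a2 → 6; maximin = 6.
Column maxima: Left → 6, Right → 7; minimax = 6.
maximin = minimax = 6, so a saddle point exists.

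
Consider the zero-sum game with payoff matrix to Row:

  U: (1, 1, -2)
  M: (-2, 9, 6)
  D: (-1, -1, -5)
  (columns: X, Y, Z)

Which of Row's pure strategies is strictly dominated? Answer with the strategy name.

U gives a strictly higher payoff than D against every column: 1 > -1, 1 > -1, -2 > -5.
So D is strictly dominated and Row never plays it.

D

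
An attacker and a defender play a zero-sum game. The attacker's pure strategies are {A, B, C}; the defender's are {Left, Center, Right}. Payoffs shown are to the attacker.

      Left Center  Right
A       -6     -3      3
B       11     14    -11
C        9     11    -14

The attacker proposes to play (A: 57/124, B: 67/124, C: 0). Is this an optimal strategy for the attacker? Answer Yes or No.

Against Left this mix gives (57/124)·(-6) + (67/124)·11 = 395/124.
Against Center this mix gives (57/124)·(-3) + (67/124)·14 = 767/124.
Against Right this mix gives (57/124)·3 + (67/124)·(-11) = -283/62.
The defender will play Right, holding the attacker to -283/62. Shifting weight toward the row that does better against Right would raise this floor (the equalizing mix achieves -33/31 against both Right and Left), so the proposed strategy is not optimal.

No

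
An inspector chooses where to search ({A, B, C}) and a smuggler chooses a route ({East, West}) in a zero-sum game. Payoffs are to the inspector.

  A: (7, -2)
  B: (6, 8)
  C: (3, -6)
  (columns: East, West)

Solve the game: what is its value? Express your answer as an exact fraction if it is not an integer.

Row minima: A → -2, B → 6, C → -6; maximin = 6.
Column maxima: East → 7, West → 8; minimax = 7.
6 ≠ 7, so there is no saddle point; optimal play is mixed.
C is strictly dominated by A, so the inspector never plays it.
On the remaining 2×2 (A, B vs East, West):
Let the inspector play A with probability p. Expected payoff against East: 7p + 6(1−p) = p + 6; against West: (-2)p + 8(1−p) = −10p + 8.
Setting these equal: p + 6 = −10p + 8 ⇒ 11p = 2 ⇒ p = 2/11, and the value is (1)·(2/11) + 6 = 68/11.
For the smuggler: with q = P(East), equating A's and B's payoffs gives 9q − 2 = −2q + 8 ⇒ q = 10/11.

68/11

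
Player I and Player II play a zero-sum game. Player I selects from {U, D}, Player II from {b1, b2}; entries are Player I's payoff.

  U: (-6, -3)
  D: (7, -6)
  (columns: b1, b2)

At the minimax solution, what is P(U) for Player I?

13/16

Row minima: U → -6, D → -6; maximin = -6.
Column maxima: b1 → 7, b2 → -3; minimax = -3.
-6 ≠ -3, so there is no saddle point; optimal play is mixed.
Let Player I play U with probability p. Expected payoff against b1: (-6)p + 7(1−p) = −13p + 7; against b2: (-3)p + (-6)(1−p) = 3p − 6.
Setting these equal: −13p + 7 = 3p − 6 ⇒ −16p = -13 ⇒ p = 13/16, and the value is (-13)·(13/16) + 7 = -57/16.
For Player II: with q = P(b1), equating U's and D's payoffs gives −3q − 3 = 13q − 6 ⇒ q = 3/16.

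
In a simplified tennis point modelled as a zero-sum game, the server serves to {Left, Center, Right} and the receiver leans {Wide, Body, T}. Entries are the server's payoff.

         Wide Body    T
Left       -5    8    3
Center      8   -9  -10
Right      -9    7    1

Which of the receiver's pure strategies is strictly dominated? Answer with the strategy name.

T holds the server's payoff strictly below Body in every row: 3 < 8, -10 < -9, 1 < 7.
So Body is strictly dominated for the receiver.

Body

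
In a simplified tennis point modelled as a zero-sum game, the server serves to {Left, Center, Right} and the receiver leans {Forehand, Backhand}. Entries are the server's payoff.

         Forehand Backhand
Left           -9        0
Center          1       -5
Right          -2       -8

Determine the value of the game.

Row minima: Left → -9, Center → -5, Right → -8; maximin = -5.
Column maxima: Forehand → 1, Backhand → 0; minimax = 0.
-5 ≠ 0, so there is no saddle point; optimal play is mixed.
Right is strictly dominated by Center, so the server never plays it.
On the remaining 2×2 (Left, Center vs Forehand, Backhand):
Let the server play Left with probability p. Expected payoff against Forehand: (-9)p + 1(1−p) = −10p + 1; against Backhand: 0p + (-5)(1−p) = 5p − 5.
Setting these equal: −10p + 1 = 5p − 5 ⇒ −15p = -6 ⇒ p = 2/5, and the value is (-10)·(2/5) + 1 = -3.
For the receiver: with q = P(Forehand), equating Left's and Center's payoffs gives −9q = 6q − 5 ⇒ q = 1/3.

-3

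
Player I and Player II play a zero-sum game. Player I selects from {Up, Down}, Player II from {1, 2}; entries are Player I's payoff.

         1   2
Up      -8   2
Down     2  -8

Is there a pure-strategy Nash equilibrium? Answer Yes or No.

Row minima: Up → -8, Down → -8; maximin = -8.
Column maxima: 1 → 2, 2 → 2; minimax = 2.
-8 ≠ 2, so no pure-strategy equilibrium exists.

No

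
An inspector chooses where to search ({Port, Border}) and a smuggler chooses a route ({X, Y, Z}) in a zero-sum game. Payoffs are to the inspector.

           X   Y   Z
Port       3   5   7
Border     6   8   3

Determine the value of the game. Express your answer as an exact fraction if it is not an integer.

Row minima: Port → 3, Border → 3; maximin = 3.
Column maxima: X → 6, Y → 8, Z → 7; minimax = 6.
3 ≠ 6, so there is no saddle point; optimal play is mixed.
Y is strictly dominated by X (it gives the inspector strictly more in every row), so the smuggler never plays it.
On the remaining 2×2 (Port, Border vs X, Z):
Let the inspector play Port with probability p. Expected payoff against X: 3p + 6(1−p) = −3p + 6; against Z: 7p + 3(1−p) = 4p + 3.
Setting these equal: −3p + 6 = 4p + 3 ⇒ −7p = -3 ⇒ p = 3/7, and the value is (-3)·(3/7) + 6 = 33/7.
For the smuggler: with q = P(X), equating Port's and Border's payoffs gives −4q + 7 = 3q + 3 ⇒ q = 4/7.

33/7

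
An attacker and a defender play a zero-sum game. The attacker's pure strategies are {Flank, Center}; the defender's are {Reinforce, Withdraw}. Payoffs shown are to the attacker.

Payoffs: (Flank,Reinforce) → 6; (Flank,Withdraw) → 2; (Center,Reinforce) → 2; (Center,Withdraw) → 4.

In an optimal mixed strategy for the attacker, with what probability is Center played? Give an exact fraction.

Row minima: Flank → 2, Center → 2; maximin = 2.
Column maxima: Reinforce → 6, Withdraw → 4; minimax = 4.
2 ≠ 4, so there is no saddle point; optimal play is mixed.
Let the attacker play Flank with probability p. Expected payoff against Reinforce: 6p + 2(1−p) = 4p + 2; against Withdraw: 2p + 4(1−p) = −2p + 4.
Setting these equal: 4p + 2 = −2p + 4 ⇒ 6p = 2 ⇒ p = 1/3, and the value is (4)·(1/3) + 2 = 10/3.
For the defender: with q = P(Reinforce), equating Flank's and Center's payoffs gives 4q + 2 = −2q + 4 ⇒ q = 1/3.

2/3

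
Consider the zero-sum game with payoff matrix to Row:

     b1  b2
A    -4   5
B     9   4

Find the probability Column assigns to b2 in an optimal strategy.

13/14

Row minima: A → -4, B → 4; maximin = 4.
Column maxima: b1 → 9, b2 → 5; minimax = 5.
4 ≠ 5, so there is no saddle point; optimal play is mixed.
Let Row play A with probability p. Expected payoff against b1: (-4)p + 9(1−p) = −13p + 9; against b2: 5p + 4(1−p) = p + 4.
Setting these equal: −13p + 9 = p + 4 ⇒ −14p = -5 ⇒ p = 5/14, and the value is (-13)·(5/14) + 9 = 61/14.
For Column: with q = P(b1), equating A's and B's payoffs gives −9q + 5 = 5q + 4 ⇒ q = 1/14.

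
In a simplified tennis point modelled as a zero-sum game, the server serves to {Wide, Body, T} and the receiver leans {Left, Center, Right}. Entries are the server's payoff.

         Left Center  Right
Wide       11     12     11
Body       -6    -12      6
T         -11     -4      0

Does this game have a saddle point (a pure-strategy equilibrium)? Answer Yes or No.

Row minima: Wide → 11, Body → -12, T → -11; maximin = 11.
Column maxima: Left → 11, Center → 12, Right → 11; minimax = 11.
maximin = minimax = 11, so a saddle point exists.

Yes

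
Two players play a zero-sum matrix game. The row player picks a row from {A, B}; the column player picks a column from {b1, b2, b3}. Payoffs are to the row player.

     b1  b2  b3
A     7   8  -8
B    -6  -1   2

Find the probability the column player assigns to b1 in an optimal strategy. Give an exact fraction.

Row minima: A → -8, B → -6; maximin = -6.
Column maxima: b1 → 7, b2 → 8, b3 → 2; minimax = 2.
-6 ≠ 2, so there is no saddle point; optimal play is mixed.
b2 is strictly dominated by b1 (it gives the row player strictly more in every row), so the column player never plays it.
On the remaining 2×2 (A, B vs b1, b3):
Let the row player play A with probability p. Expected payoff against b1: 7p + (-6)(1−p) = 13p − 6; against b3: (-8)p + 2(1−p) = −10p + 2.
Setting these equal: 13p − 6 = −10p + 2 ⇒ 23p = 8 ⇒ p = 8/23, and the value is (13)·(8/23) − 6 = -34/23.
For the column player: with q = P(b1), equating A's and B's payoffs gives 15q − 8 = −8q + 2 ⇒ q = 10/23.

10/23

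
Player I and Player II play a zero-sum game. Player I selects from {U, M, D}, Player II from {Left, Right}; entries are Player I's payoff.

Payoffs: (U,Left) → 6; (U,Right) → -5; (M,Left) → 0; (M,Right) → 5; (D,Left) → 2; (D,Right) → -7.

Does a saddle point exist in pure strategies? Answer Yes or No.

Row minima: U → -5, M → 0, D → -7; maximin = 0.
Column maxima: Left → 6, Right → 5; minimax = 5.
0 ≠ 5, so no pure-strategy equilibrium exists.

No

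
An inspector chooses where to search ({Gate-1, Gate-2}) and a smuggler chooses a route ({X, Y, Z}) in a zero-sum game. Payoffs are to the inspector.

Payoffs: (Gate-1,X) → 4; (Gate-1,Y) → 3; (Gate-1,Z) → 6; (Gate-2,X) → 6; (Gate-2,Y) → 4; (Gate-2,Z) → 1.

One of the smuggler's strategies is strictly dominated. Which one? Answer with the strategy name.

Y holds the inspector's payoff strictly below X in every row: 3 < 4, 4 < 6.
So X is strictly dominated for the smuggler.

X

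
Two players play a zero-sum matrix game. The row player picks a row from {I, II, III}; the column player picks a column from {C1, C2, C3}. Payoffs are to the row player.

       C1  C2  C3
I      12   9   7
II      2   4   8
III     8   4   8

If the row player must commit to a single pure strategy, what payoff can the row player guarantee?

7

Row minima: I → 7, II → 2, III → 4.
The best of these is 7.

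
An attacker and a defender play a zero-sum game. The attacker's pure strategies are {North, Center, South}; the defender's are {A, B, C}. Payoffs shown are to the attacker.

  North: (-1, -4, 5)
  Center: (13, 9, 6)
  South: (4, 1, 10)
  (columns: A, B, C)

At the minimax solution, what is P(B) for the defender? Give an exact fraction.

1/3

Row minima: North → -4, Center → 6, South → 1; maximin = 6.
Column maxima: A → 13, B → 9, C → 10; minimax = 9.
6 ≠ 9, so there is no saddle point; optimal play is mixed.
North is strictly dominated by Center, so the attacker never plays it.
A is strictly dominated by B (it gives the attacker strictly more in every row), so the defender never plays it.
On the remaining 2×2 (Center, South vs B, C):
Let the attacker play Center with probability p. Expected payoff against B: 9p + 1(1−p) = 8p + 1; against C: 6p + 10(1−p) = −4p + 10.
Setting these equal: 8p + 1 = −4p + 10 ⇒ 12p = 9 ⇒ p = 3/4, and the value is (8)·(3/4) + 1 = 7.
For the defender: with q = P(B), equating Center's and South's payoffs gives 3q + 6 = −9q + 10 ⇒ q = 1/3.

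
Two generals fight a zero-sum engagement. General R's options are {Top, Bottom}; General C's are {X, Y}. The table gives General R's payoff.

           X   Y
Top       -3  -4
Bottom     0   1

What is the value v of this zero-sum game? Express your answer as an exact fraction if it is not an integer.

Row minima: Top → -4, Bottom → 0; maximin = 0.
Column maxima: X → 0, Y → 1; minimax = 0.
Since maximin = minimax = 0, there is a saddle point and the value is 0.

0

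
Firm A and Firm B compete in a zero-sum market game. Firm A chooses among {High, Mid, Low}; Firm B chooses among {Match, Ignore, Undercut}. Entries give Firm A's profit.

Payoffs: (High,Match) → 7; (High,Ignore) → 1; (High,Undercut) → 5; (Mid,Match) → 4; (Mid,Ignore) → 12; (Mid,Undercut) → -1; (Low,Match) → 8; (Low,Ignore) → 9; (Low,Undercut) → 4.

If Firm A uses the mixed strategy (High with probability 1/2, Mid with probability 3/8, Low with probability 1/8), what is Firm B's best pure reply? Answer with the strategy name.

Undercut

If Firm B plays Match, Firm A's expected payoff is (1/2)·7 + (3/8)·4 + (1/8)·8 = 6.
If Firm B plays Ignore, Firm A's expected payoff is (1/2)·1 + (3/8)·12 + (1/8)·9 = 49/8.
If Firm B plays Undercut, Firm A's expected payoff is (1/2)·5 + (3/8)·(-1) + (1/8)·4 = 21/8.
Firm B minimizes Firm A's payoff; the smallest is 21/8, so the best response is Undercut.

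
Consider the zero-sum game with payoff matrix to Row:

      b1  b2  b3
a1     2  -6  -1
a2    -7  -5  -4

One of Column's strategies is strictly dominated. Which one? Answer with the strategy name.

b2 holds Row's payoff strictly below b3 in every row: -6 < -1, -5 < -4.
So b3 is strictly dominated for Column.

b3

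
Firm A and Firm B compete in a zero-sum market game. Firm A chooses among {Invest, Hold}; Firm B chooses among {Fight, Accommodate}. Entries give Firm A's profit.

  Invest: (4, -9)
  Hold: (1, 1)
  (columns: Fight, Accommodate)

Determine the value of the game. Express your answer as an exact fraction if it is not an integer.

1

Row minima: Invest → -9, Hold → 1; maximin = 1.
Column maxima: Fight → 4, Accommodate → 1; minimax = 1.
Since maximin = minimax = 1, there is a saddle point and the value is 1.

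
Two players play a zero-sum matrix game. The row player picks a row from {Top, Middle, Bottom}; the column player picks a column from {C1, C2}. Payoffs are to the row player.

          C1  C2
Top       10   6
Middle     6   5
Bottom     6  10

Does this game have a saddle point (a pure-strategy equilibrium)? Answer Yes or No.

No

Row minima: Top → 6, Middle → 5, Bottom → 6; maximin = 6.
Column maxima: C1 → 10, C2 → 10; minimax = 10.
6 ≠ 10, so no pure-strategy equilibrium exists.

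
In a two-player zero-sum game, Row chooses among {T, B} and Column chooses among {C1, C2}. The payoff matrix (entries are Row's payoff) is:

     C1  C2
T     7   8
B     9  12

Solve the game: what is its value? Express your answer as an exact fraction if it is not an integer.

Row minima: T → 7, B → 9; maximin = 9.
Column maxima: C1 → 9, C2 → 12; minimax = 9.
Since maximin = minimax = 9, there is a saddle point and the value is 9.

9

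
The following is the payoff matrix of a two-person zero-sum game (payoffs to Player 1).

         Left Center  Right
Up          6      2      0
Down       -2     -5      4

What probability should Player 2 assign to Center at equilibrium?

4/11

Row minima: Up → 0, Down → -5; maximin = 0.
Column maxima: Left → 6, Center → 2, Right → 4; minimax = 2.
0 ≠ 2, so there is no saddle point; optimal play is mixed.
Left is strictly dominated by Center (it gives Player 1 strictly more in every row), so Player 2 never plays it.
On the remaining 2×2 (Up, Down vs Center, Right):
Let Player 1 play Up with probability p. Expected payoff against Center: 2p + (-5)(1−p) = 7p − 5; against Right: 0p + 4(1−p) = −4p + 4.
Setting these equal: 7p − 5 = −4p + 4 ⇒ 11p = 9 ⇒ p = 9/11, and the value is (7)·(9/11) − 5 = 8/11.
For Player 2: with q = P(Center), equating Up's and Down's payoffs gives 2q = −9q + 4 ⇒ q = 4/11.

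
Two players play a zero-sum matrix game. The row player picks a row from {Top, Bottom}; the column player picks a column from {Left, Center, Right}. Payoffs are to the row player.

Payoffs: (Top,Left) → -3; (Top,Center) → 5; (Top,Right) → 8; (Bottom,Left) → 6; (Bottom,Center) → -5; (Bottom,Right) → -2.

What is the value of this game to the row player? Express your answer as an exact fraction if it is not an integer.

15/19

Row minima: Top → -3, Bottom → -5; maximin = -3.
Column maxima: Left → 6, Center → 5, Right → 8; minimax = 5.
-3 ≠ 5, so there is no saddle point; optimal play is mixed.
Right is strictly dominated by Center (it gives the row player strictly more in every row), so the column player never plays it.
On the remaining 2×2 (Top, Bottom vs Left, Center):
Let the row player play Top with probability p. Expected payoff against Left: (-3)p + 6(1−p) = −9p + 6; against Center: 5p + (-5)(1−p) = 10p − 5.
Setting these equal: −9p + 6 = 10p − 5 ⇒ −19p = -11 ⇒ p = 11/19, and the value is (-9)·(11/19) + 6 = 15/19.
For the column player: with q = P(Left), equating Top's and Bottom's payoffs gives −8q + 5 = 11q − 5 ⇒ q = 10/19.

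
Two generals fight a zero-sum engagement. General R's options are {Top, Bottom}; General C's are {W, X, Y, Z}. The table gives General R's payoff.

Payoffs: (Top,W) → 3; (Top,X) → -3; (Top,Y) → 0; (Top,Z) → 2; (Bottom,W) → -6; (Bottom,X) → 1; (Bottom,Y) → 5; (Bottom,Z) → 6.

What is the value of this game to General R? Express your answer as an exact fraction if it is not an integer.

-15/13

Row minima: Top → -3, Bottom → -6; maximin = -3.
Column maxima: W → 3, X → 1, Y → 5, Z → 6; minimax = 1.
-3 ≠ 1, so there is no saddle point; optimal play is mixed.
Y is strictly dominated by X (it gives General R strictly more in every row), so General C never plays it.
Z is strictly dominated by X (it gives General R strictly more in every row), so General C never plays it.
On the remaining 2×2 (Top, Bottom vs W, X):
Let General R play Top with probability p. Expected payoff against W: 3p + (-6)(1−p) = 9p − 6; against X: (-3)p + 1(1−p) = −4p + 1.
Setting these equal: 9p − 6 = −4p + 1 ⇒ 13p = 7 ⇒ p = 7/13, and the value is (9)·(7/13) − 6 = -15/13.
For General C: with q = P(W), equating Top's and Bottom's payoffs gives 6q − 3 = −7q + 1 ⇒ q = 4/13.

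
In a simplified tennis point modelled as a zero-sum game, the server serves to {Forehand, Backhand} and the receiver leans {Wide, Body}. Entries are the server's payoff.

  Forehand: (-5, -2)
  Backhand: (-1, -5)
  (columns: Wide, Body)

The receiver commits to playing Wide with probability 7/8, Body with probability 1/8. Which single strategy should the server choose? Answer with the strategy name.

Backhand

Expected payoff of Forehand: (7/8)·(-5) + (1/8)·(-2) = -37/8.
Expected payoff of Backhand: (7/8)·(-1) + (1/8)·(-5) = -3/2.
The largest is -3/2, so the server's best response is Backhand.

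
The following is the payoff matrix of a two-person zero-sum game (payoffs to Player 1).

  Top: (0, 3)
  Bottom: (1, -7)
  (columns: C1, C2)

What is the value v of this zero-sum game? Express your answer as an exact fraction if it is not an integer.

Row minima: Top → 0, Bottom → -7; maximin = 0.
Column maxima: C1 → 1, C2 → 3; minimax = 1.
0 ≠ 1, so there is no saddle point; optimal play is mixed.
Let Player 1 play Top with probability p. Expected payoff against C1: 0p + 1(1−p) = −p + 1; against C2: 3p + (-7)(1−p) = 10p − 7.
Setting these equal: −p + 1 = 10p − 7 ⇒ −11p = -8 ⇒ p = 8/11, and the value is (-1)·(8/11) + 1 = 3/11.
For Player 2: with q = P(C1), equating Top's and Bottom's payoffs gives −3q + 3 = 8q − 7 ⇒ q = 10/11.

3/11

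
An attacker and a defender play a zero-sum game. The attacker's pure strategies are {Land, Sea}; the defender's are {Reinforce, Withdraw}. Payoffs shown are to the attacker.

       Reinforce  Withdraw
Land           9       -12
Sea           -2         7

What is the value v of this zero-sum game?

Row minima: Land → -12, Sea → -2; maximin = -2.
Column maxima: Reinforce → 9, Withdraw → 7; minimax = 7.
-2 ≠ 7, so there is no saddle point; optimal play is mixed.
Let the attacker play Land with probability p. Expected payoff against Reinforce: 9p + (-2)(1−p) = 11p − 2; against Withdraw: (-12)p + 7(1−p) = −19p + 7.
Setting these equal: 11p − 2 = −19p + 7 ⇒ 30p = 9 ⇒ p = 3/10, and the value is (11)·(3/10) − 2 = 13/10.
For the defender: with q = P(Reinforce), equating Land's and Sea's payoffs gives 21q − 12 = −9q + 7 ⇒ q = 19/30.

13/10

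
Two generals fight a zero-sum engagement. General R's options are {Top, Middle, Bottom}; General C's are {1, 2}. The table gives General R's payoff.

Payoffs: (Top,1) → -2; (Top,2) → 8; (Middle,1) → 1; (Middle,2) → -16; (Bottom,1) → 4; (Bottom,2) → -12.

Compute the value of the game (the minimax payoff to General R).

4/13

Row minima: Top → -2, Middle → -16, Bottom → -12; maximin = -2.
Column maxima: 1 → 4, 2 → 8; minimax = 4.
-2 ≠ 4, so there is no saddle point; optimal play is mixed.
Middle is strictly dominated by Bottom, so General R never plays it.
On the remaining 2×2 (Top, Bottom vs 1, 2):
Let General R play Top with probability p. Expected payoff against 1: (-2)p + 4(1−p) = −6p + 4; against 2: 8p + (-12)(1−p) = 20p − 12.
Setting these equal: −6p + 4 = 20p − 12 ⇒ −26p = -16 ⇒ p = 8/13, and the value is (-6)·(8/13) + 4 = 4/13.
For General C: with q = P(1), equating Top's and Bottom's payoffs gives −10q + 8 = 16q − 12 ⇒ q = 10/13.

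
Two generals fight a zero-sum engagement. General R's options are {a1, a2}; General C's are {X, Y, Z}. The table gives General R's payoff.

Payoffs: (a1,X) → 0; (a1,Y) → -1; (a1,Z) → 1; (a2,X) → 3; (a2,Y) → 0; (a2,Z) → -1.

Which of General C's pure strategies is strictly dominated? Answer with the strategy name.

Y holds General R's payoff strictly below X in every row: -1 < 0, 0 < 3.
So X is strictly dominated for General C.

X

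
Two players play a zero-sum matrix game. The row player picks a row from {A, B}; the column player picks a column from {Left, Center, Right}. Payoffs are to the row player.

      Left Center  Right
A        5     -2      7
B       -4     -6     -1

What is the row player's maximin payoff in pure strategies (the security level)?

-2

Row minima: A → -2, B → -6.
The best of these is -2.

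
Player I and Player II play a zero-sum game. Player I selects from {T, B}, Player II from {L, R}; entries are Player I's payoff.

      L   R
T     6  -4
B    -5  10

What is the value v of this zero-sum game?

Row minima: T → -4, B → -5; maximin = -4.
Column maxima: L → 6, R → 10; minimax = 6.
-4 ≠ 6, so there is no saddle point; optimal play is mixed.
Let Player I play T with probability p. Expected payoff against L: 6p + (-5)(1−p) = 11p − 5; against R: (-4)p + 10(1−p) = −14p + 10.
Setting these equal: 11p − 5 = −14p + 10 ⇒ 25p = 15 ⇒ p = 3/5, and the value is (11)·(3/5) − 5 = 8/5.
For Player II: with q = P(L), equating T's and B's payoffs gives 10q − 4 = −15q + 10 ⇒ q = 14/25.

8/5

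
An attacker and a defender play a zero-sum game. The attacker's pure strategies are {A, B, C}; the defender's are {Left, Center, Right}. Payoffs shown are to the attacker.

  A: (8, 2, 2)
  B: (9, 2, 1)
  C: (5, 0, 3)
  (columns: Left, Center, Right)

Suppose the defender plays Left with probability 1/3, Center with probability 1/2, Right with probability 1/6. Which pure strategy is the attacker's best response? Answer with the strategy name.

B

Expected payoff of A: (1/3)·8 + (1/2)·2 + (1/6)·2 = 4.
Expected payoff of B: (1/3)·9 + (1/2)·2 + (1/6)·1 = 25/6.
Expected payoff of C: (1/3)·5 + (1/2)·0 + (1/6)·3 = 13/6.
The largest is 25/6, so the attacker's best response is B.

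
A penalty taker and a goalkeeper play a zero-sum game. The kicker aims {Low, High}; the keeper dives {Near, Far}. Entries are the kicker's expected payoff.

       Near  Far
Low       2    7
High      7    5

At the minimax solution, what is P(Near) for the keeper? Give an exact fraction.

Row minima: Low → 2, High → 5; maximin = 5.
Column maxima: Near → 7, Far → 7; minimax = 7.
5 ≠ 7, so there is no saddle point; optimal play is mixed.
Let the kicker play Low with probability p. Expected payoff against Near: 2p + 7(1−p) = −5p + 7; against Far: 7p + 5(1−p) = 2p + 5.
Setting these equal: −5p + 7 = 2p + 5 ⇒ −7p = -2 ⇒ p = 2/7, and the value is (-5)·(2/7) + 7 = 39/7.
For the keeper: with q = P(Near), equating Low's and High's payoffs gives −5q + 7 = 2q + 5 ⇒ q = 2/7.

2/7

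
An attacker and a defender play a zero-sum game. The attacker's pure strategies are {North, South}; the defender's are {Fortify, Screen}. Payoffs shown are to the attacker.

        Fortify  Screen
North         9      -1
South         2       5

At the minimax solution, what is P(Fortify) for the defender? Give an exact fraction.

Row minima: North → -1, South → 2; maximin = 2.
Column maxima: Fortify → 9, Screen → 5; minimax = 5.
2 ≠ 5, so there is no saddle point; optimal play is mixed.
Let the attacker play North with probability p. Expected payoff against Fortify: 9p + 2(1−p) = 7p + 2; against Screen: (-1)p + 5(1−p) = −6p + 5.
Setting these equal: 7p + 2 = −6p + 5 ⇒ 13p = 3 ⇒ p = 3/13, and the value is (7)·(3/13) + 2 = 47/13.
For the defender: with q = P(Fortify), equating North's and South's payoffs gives 10q − 1 = −3q + 5 ⇒ q = 6/13.

6/13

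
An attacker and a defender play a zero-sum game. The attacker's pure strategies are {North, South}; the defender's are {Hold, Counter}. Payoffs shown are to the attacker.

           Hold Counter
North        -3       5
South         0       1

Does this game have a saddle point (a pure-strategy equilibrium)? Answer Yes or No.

Yes

Row minima: North → -3, South → 0; maximin = 0.
Column maxima: Hold → 0, Counter → 5; minimax = 0.
maximin = minimax = 0, so a saddle point exists.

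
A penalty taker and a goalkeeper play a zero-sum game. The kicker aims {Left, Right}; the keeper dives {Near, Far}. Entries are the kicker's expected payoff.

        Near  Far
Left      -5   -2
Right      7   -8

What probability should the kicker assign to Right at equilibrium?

Row minima: Left → -5, Right → -8; maximin = -5.
Column maxima: Near → 7, Far → -2; minimax = -2.
-5 ≠ -2, so there is no saddle point; optimal play is mixed.
Let the kicker play Left with probability p. Expected payoff against Near: (-5)p + 7(1−p) = −12p + 7; against Far: (-2)p + (-8)(1−p) = 6p − 8.
Setting these equal: −12p + 7 = 6p − 8 ⇒ −18p = -15 ⇒ p = 5/6, and the value is (-12)·(5/6) + 7 = -3.
For the keeper: with q = P(Near), equating Left's and Right's payoffs gives −3q − 2 = 15q − 8 ⇒ q = 1/3.

1/6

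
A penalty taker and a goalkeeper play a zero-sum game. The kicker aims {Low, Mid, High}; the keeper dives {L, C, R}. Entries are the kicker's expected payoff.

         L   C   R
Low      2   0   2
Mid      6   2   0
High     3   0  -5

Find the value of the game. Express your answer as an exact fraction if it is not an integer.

Row minima: Low → 0, Mid → 0, High → -5; maximin = 0.
Column maxima: L → 6, C → 2, R → 2; minimax = 2.
0 ≠ 2, so there is no saddle point; optimal play is mixed.
High is strictly dominated by Mid, so the kicker never plays it.
L is strictly dominated by C (it gives the kicker strictly more in every row), so the keeper never plays it.
On the remaining 2×2 (Low, Mid vs C, R):
Let the kicker play Low with probability p. Expected payoff against C: 0p + 2(1−p) = −2p + 2; against R: 2p + 0(1−p) = 2p.
Setting these equal: −2p + 2 = 2p ⇒ −4p = -2 ⇒ p = 1/2, and the value is (-2)·(1/2) + 2 = 1.
For the keeper: with q = P(C), equating Low's and Mid's payoffs gives −2q + 2 = 2q ⇒ q = 1/2.

1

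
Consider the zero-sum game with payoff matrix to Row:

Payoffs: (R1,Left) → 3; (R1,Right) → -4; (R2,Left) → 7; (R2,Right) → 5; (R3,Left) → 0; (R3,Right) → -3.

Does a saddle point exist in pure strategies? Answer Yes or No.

Yes

Row minima: R1 → -4, R2 → 5, R3 → -3; maximin = 5.
Column maxima: Left → 7, Right → 5; minimax = 5.
maximin = minimax = 5, so a saddle point exists.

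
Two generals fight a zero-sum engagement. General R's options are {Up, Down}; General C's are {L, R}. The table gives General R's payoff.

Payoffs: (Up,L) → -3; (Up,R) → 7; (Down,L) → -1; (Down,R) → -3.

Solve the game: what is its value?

Row minima: Up → -3, Down → -3; maximin = -3.
Column maxima: L → -1, R → 7; minimax = -1.
-3 ≠ -1, so there is no saddle point; optimal play is mixed.
Let General R play Up with probability p. Expected payoff against L: (-3)p + (-1)(1−p) = −2p − 1; against R: 7p + (-3)(1−p) = 10p − 3.
Setting these equal: −2p − 1 = 10p − 3 ⇒ −12p = -2 ⇒ p = 1/6, and the value is (-2)·(1/6) − 1 = -4/3.
For General C: with q = P(L), equating Up's and Down's payoffs gives −10q + 7 = 2q − 3 ⇒ q = 5/6.

-4/3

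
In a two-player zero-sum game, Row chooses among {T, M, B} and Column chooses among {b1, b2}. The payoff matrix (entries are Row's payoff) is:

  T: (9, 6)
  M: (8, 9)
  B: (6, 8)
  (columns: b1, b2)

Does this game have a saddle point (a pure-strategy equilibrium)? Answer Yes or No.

No

Row minima: T → 6, M → 8, B → 6; maximin = 8.
Column maxima: b1 → 9, b2 → 9; minimax = 9.
8 ≠ 9, so no pure-strategy equilibrium exists.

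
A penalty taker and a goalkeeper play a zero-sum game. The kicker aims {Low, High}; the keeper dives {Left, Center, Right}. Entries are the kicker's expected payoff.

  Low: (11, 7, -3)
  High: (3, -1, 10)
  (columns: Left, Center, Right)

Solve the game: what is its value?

67/21

Row minima: Low → -3, High → -1; maximin = -1.
Column maxima: Left → 11, Center → 7, Right → 10; minimax = 7.
-1 ≠ 7, so there is no saddle point; optimal play is mixed.
Left is strictly dominated by Center (it gives the kicker strictly more in every row), so the keeper never plays it.
On the remaining 2×2 (Low, High vs Center, Right):
Let the kicker play Low with probability p. Expected payoff against Center: 7p + (-1)(1−p) = 8p − 1; against Right: (-3)p + 10(1−p) = −13p + 10.
Setting these equal: 8p − 1 = −13p + 10 ⇒ 21p = 11 ⇒ p = 11/21, and the value is (8)·(11/21) − 1 = 67/21.
For the keeper: with q = P(Center), equating Low's and High's payoffs gives 10q − 3 = −11q + 10 ⇒ q = 13/21.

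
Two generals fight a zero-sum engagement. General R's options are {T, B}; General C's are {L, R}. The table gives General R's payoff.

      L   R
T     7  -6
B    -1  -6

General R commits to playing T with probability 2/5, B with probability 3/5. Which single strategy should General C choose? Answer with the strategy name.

R

If General C plays L, General R's expected payoff is (2/5)·7 + (3/5)·(-1) = 11/5.
If General C plays R, General R's expected payoff is (2/5)·(-6) + (3/5)·(-6) = -6.
General C minimizes General R's payoff; the smallest is -6, so the best response is R.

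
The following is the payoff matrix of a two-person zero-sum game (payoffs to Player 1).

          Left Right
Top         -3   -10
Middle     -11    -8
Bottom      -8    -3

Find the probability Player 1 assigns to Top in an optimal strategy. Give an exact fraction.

5/12

Row minima: Top → -10, Middle → -11, Bottom → -8; maximin = -8.
Column maxima: Left → -3, Right → -3; minimax = -3.
-8 ≠ -3, so there is no saddle point; optimal play is mixed.
Middle is strictly dominated by Bottom, so Player 1 never plays it.
On the remaining 2×2 (Top, Bottom vs Left, Right):
Let Player 1 play Top with probability p. Expected payoff against Left: (-3)p + (-8)(1−p) = 5p − 8; against Right: (-10)p + (-3)(1−p) = −7p − 3.
Setting these equal: 5p − 8 = −7p − 3 ⇒ 12p = 5 ⇒ p = 5/12, and the value is (5)·(5/12) − 8 = -71/12.
For Player 2: with q = P(Left), equating Top's and Bottom's payoffs gives 7q − 10 = −5q − 3 ⇒ q = 7/12.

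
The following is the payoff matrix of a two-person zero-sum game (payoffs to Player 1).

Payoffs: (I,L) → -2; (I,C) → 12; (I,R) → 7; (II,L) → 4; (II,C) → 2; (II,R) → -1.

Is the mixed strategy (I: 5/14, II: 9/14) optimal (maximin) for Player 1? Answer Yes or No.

Against L this mix gives (5/14)·(-2) + (9/14)·4 = 13/7.
Against C this mix gives (5/14)·12 + (9/14)·2 = 39/7.
Against R this mix gives (5/14)·7 + (9/14)·(-1) = 13/7.
All of Player 2's active replies (L, R) yield 13/7, and no column does worse for Player 1. The mix makes Player 2 indifferent and guarantees 13/7, so it is optimal.

Yes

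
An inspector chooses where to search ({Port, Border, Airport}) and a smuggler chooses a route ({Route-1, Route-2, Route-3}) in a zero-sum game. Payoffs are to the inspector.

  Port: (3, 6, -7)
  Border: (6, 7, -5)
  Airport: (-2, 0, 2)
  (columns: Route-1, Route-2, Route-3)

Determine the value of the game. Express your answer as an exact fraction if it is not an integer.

Row minima: Port → -7, Border → -5, Airport → -2; maximin = -2.
Column maxima: Route-1 → 6, Route-2 → 7, Route-3 → 2; minimax = 2.
-2 ≠ 2, so there is no saddle point; optimal play is mixed.
Port is strictly dominated by Border, so the inspector never plays it.
Route-2 is strictly dominated by Route-1 (it gives the inspector strictly more in every row), so the smuggler never plays it.
On the remaining 2×2 (Border, Airport vs Route-1, Route-3):
Let the inspector play Border with probability p. Expected payoff against Route-1: 6p + (-2)(1−p) = 8p − 2; against Route-3: (-5)p + 2(1−p) = −7p + 2.
Setting these equal: 8p − 2 = −7p + 2 ⇒ 15p = 4 ⇒ p = 4/15, and the value is (8)·(4/15) − 2 = 2/15.
For the smuggler: with q = P(Route-1), equating Border's and Airport's payoffs gives 11q − 5 = −4q + 2 ⇒ q = 7/15.

2/15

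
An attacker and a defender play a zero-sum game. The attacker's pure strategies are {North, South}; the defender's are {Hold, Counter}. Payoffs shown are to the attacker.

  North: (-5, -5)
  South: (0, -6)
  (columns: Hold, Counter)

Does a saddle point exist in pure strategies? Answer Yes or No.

Yes

Row minima: North → -5, South → -6; maximin = -5.
Column maxima: Hold → 0, Counter → -5; minimax = -5.
maximin = minimax = -5, so a saddle point exists.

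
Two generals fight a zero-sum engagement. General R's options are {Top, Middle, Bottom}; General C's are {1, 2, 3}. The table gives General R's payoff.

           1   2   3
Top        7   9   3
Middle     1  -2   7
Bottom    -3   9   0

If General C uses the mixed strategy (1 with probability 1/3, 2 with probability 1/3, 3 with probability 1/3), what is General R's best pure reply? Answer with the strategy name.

Top

Expected payoff of Top: (1/3)·7 + (1/3)·9 + (1/3)·3 = 19/3.
Expected payoff of Middle: (1/3)·1 + (1/3)·(-2) + (1/3)·7 = 2.
Expected payoff of Bottom: (1/3)·(-3) + (1/3)·9 + (1/3)·0 = 2.
The largest is 19/3, so General R's best response is Top.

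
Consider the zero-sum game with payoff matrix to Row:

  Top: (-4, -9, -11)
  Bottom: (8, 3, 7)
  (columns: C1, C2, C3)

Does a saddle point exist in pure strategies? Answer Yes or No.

Row minima: Top → -11, Bottom → 3; maximin = 3.
Column maxima: C1 → 8, C2 → 3, C3 → 7; minimax = 3.
maximin = minimax = 3, so a saddle point exists.

Yes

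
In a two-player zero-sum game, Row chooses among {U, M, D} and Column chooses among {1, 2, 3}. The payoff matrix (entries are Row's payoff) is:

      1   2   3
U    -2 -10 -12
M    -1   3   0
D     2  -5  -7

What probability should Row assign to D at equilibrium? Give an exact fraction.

Row minima: U → -12, M → -1, D → -7; maximin = -1.
Column maxima: 1 → 2, 2 → 3, 3 → 0; minimax = 0.
-1 ≠ 0, so there is no saddle point; optimal play is mixed.
U is strictly dominated by M, so Row never plays it.
2 is strictly dominated by 3 (it gives Row strictly more in every row), so Column never plays it.
On the remaining 2×2 (M, D vs 1, 3):
Let Row play M with probability p. Expected payoff against 1: (-1)p + 2(1−p) = −3p + 2; against 3: 0p + (-7)(1−p) = 7p − 7.
Setting these equal: −3p + 2 = 7p − 7 ⇒ −10p = -9 ⇒ p = 9/10, and the value is (-3)·(9/10) + 2 = -7/10.
For Column: with q = P(1), equating M's and D's payoffs gives −q = 9q − 7 ⇒ q = 7/10.

1/10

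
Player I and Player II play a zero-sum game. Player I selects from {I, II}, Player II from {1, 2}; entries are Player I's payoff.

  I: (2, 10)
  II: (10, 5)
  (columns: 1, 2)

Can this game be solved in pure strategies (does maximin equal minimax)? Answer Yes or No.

Row minima: I → 2, II → 5; maximin = 5.
Column maxima: 1 → 10, 2 → 10; minimax = 10.
5 ≠ 10, so no pure-strategy equilibrium exists.

No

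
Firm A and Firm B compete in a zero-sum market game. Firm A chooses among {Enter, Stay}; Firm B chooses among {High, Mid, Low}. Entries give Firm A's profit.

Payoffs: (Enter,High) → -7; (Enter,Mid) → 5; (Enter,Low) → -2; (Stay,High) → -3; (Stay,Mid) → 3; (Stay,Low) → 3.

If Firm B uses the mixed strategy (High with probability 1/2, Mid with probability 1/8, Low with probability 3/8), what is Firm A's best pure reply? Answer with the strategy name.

Expected payoff of Enter: (1/2)·(-7) + (1/8)·5 + (3/8)·(-2) = -29/8.
Expected payoff of Stay: (1/2)·(-3) + (1/8)·3 + (3/8)·3 = 0.
The largest is 0, so Firm A's best response is Stay.

Stay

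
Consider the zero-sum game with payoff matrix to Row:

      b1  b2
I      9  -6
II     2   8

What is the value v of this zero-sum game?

Row minima: I → -6, II → 2; maximin = 2.
Column maxima: b1 → 9, b2 → 8; minimax = 8.
2 ≠ 8, so there is no saddle point; optimal play is mixed.
Let Row play I with probability p. Expected payoff against b1: 9p + 2(1−p) = 7p + 2; against b2: (-6)p + 8(1−p) = −14p + 8.
Setting these equal: 7p + 2 = −14p + 8 ⇒ 21p = 6 ⇒ p = 2/7, and the value is (7)·(2/7) + 2 = 4.
For Column: with q = P(b1), equating I's and II's payoffs gives 15q − 6 = −6q + 8 ⇒ q = 2/3.

4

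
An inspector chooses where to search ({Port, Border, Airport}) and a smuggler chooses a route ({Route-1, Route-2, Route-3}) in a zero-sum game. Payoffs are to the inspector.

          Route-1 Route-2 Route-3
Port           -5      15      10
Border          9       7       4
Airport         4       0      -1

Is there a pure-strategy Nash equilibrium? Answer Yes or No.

No

Row minima: Port → -5, Border → 4, Airport → -1; maximin = 4.
Column maxima: Route-1 → 9, Route-2 → 15, Route-3 → 10; minimax = 9.
4 ≠ 9, so no pure-strategy equilibrium exists.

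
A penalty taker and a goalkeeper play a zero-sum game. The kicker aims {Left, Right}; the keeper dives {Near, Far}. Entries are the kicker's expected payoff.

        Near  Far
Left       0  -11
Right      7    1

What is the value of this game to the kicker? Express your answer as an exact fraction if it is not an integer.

1

Row minima: Left → -11, Right → 1; maximin = 1.
Column maxima: Near → 7, Far → 1; minimax = 1.
Since maximin = minimax = 1, there is a saddle point and the value is 1.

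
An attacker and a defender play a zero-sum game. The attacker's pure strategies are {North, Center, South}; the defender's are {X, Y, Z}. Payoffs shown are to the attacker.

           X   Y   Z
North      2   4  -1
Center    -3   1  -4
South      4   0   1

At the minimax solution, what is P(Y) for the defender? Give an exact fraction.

1/3

Row minima: North → -1, Center → -4, South → 0; maximin = 0.
Column maxima: X → 4, Y → 4, Z → 1; minimax = 1.
0 ≠ 1, so there is no saddle point; optimal play is mixed.
Center is strictly dominated by North, so the attacker never plays it.
X is strictly dominated by Z (it gives the attacker strictly more in every row), so the defender never plays it.
On the remaining 2×2 (North, South vs Y, Z):
Let the attacker play North with probability p. Expected payoff against Y: 4p + 0(1−p) = 4p; against Z: (-1)p + 1(1−p) = −2p + 1.
Setting these equal: 4p = −2p + 1 ⇒ 6p = 1 ⇒ p = 1/6, and the value is (4)·(1/6) = 2/3.
For the defender: with q = P(Y), equating North's and South's payoffs gives 5q − 1 = −q + 1 ⇒ q = 1/3.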